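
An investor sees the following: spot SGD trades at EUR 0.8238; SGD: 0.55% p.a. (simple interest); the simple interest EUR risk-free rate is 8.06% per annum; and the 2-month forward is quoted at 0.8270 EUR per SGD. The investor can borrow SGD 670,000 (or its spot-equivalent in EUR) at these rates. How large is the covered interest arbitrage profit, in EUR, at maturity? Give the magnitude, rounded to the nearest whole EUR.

EUR 4,763

T = 2/12 years.
Keep in SGD, deliver into the forward: 670,000·1.00091667·0.8270 = EUR 554,597.92.
Swap to EUR now, deposit: 670,000·0.8238·1.01343333 = EUR 559,360.47.
The quoted forward undervalues SGD, so borrow SGD, convert to EUR at spot, deposit the EUR at 8.06%, and buy SGD forward at 0.8270 to cover the loan.
Profit = 559,360.47 − 554,597.92 = EUR 4,763.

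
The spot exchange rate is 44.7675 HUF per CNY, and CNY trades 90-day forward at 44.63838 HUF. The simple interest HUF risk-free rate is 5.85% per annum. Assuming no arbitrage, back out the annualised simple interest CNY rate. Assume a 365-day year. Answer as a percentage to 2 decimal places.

T = 90/365 years.
CIP gives F = S · g_HUF/g_CNY, so g_HUF/g_CNY = 44.63838/44.7675 = 0.9971158.
The HUF side grows by 1 + 0.0585×90/365 = 1.0144247.
That pins the CNY growth at 1.017359.
(1.017359 − 1)/T = 0.070400, i.e. 7.04%.

7.04%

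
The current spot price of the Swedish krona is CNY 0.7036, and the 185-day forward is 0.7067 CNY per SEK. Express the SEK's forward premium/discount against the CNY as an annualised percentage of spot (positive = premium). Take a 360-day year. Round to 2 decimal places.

+0.86%

T = 185/360 years.
Period premium: (0.7067 − 0.7036)/0.7036 = 0.0044059.
×(1/T) gives 0.86% p.a.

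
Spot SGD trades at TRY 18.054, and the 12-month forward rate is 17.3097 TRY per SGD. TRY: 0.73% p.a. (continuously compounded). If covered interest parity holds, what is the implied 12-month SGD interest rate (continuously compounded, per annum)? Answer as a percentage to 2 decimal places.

T = 1 year.
By CIP, F/S equals the TRY-to-SGD growth ratio: 17.3097/18.054 = 0.9587737.
The TRY side grows by e^(0.0073×1) = 1.0073267.
That pins the SGD growth at 1.0506407.
Take logs: ln 1.0506407 / 1 = 0.049400, so 4.94%.

4.94%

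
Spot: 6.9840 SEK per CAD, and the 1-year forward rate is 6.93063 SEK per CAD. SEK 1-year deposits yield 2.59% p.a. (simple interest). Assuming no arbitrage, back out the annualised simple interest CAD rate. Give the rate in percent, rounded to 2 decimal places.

3.38%

T = 1 year.
CIP gives F = S · g_SEK/g_CAD, so g_SEK/g_CAD = 6.93063/6.984 = 0.9923582.
SEK growth factor: 1 + 0.0259×1 = 1.025900.
That pins the CAD growth at 1.0338001.
r = (1.0338001 − 1)/1 = 0.033800 → 3.38%.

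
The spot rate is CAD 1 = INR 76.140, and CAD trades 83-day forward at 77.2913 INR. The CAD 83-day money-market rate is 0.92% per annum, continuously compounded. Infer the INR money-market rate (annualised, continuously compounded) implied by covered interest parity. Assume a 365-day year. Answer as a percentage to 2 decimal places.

T = 83/365 years.
By CIP, F/S equals the INR-to-CAD growth ratio: 77.2913/76.14 = 1.0151208.
The CAD side grows by e^(0.0092×83/365) = 1.0020942.
Hence g_INR = 1.0172467.
Take logs: ln 1.0172467 / (83/365) = 0.075197, so 7.52%.

7.52%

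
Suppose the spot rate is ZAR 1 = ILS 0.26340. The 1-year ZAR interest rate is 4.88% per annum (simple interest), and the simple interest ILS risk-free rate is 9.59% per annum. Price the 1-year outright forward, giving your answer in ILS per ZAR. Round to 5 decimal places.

0.27523

T = 1 year.
ILS growth factor: 1 + 0.0959×1 = 1.095900.
ZAR growth factor: 1 + 0.0488×1 = 1.048800.
Forward (ILS per ZAR) = 0.2634 × 1.095900 / 1.048800 = 0.2752289.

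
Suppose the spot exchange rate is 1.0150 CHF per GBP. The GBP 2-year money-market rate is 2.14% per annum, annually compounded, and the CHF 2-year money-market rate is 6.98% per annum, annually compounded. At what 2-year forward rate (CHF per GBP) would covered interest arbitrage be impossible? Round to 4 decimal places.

1.1135

T = 2 years.
CHF accumulates by (1 + 0.0698)^2 = 1.144472.
Growth of 1 GBP over T: (1 + 0.0214)^2 = 1.043258.
So F = 1.015 × 1.144472 / 1.043258 = 1.113472 (CHF/GBP).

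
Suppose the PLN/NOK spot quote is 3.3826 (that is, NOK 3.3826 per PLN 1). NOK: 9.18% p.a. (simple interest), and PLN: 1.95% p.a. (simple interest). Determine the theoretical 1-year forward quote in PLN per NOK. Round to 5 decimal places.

0.27605

T = 1 year.
Growth of 1 NOK over T: 1 + 0.0918×1 = 1.091800.
PLN accumulates by 1 + 0.0195×1 = 1.019500.
So F = 3.3826 × 1.091800 / 1.019500 = 3.622484 (NOK/PLN).
Invert for PLN per NOK: 1 / 3.622484 = 0.27605.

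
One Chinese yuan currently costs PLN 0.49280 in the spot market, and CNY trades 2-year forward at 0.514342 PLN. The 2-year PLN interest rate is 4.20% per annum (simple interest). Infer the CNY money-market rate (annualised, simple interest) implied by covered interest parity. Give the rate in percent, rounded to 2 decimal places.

T = 2 years.
By CIP, F/S equals the PLN-to-CNY growth ratio: 0.514342/0.4928 = 1.0437135.
The PLN side grows by 1 + 0.0420×2 = 1.084000.
That pins the CNY growth at 1.0385992.
(1.0385992 − 1)/T = 0.019300, i.e. 1.93%.

1.93%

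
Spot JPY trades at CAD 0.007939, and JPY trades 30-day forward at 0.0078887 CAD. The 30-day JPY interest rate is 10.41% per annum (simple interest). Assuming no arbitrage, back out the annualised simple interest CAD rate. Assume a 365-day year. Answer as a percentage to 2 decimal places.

2.64%

T = 30/365 years.
By CIP, F/S equals the CAD-to-JPY growth ratio: 0.0078887/0.007939 = 0.9936642.
JPY growth factor: 1 + 0.1041×30/365 = 1.0085562.
That pins the CAD growth at 1.0021662.
r = (1.0021662 − 1)/(30/365) = 0.026355 → 2.64%.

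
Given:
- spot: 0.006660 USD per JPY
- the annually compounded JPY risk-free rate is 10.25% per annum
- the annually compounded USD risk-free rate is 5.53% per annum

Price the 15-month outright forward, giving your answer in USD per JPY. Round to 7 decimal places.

T = 15/12 years.
USD growth factor: (1 + 0.0553)^(15/12) = 1.0695964.
JPY growth factor: (1 + 0.1025)^(15/12) = 1.1297263.
CIP: F = S · (grow USD)/(grow JPY) = 0.00666 × 1.0695964/1.1297263 = 0.006305520 USD per JPY.

0.0063055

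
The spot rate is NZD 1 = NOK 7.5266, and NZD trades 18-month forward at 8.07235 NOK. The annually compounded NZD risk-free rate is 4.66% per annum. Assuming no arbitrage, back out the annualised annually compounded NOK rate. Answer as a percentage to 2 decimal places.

T = 18/12 years.
F/S = 8.07235/7.5266 = 1.0725095 = (growth of NOK) / (growth of NZD).
NZD growth factor: (1 + 0.0466)^(18/12) = 1.0707081.
Hence g_NOK = 1.1483446.
r = 1.1483446^(12/18) − 1 = 0.096600 → 9.66%.

9.66%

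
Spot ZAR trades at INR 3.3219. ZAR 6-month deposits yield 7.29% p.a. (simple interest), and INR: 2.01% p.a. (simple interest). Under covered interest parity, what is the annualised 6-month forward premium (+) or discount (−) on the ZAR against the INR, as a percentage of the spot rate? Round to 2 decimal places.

T = 6/12 years.
CIP forward (INR per ZAR) = 3.3219 × 1.010050/1.036450 = 3.2372860.
(F − S)/S ÷ T = (3.2372860 − 3.3219)/3.3219/(6/12) = -0.050943 → -5.09%.

-5.09%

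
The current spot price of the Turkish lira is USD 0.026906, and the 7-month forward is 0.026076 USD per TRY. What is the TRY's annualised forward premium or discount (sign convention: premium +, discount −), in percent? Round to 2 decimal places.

T = 7/12 years.
Period premium: (0.026076 − 0.026906)/0.026906 = -0.0308481.
×(1/T) gives -5.29% p.a.

-5.29%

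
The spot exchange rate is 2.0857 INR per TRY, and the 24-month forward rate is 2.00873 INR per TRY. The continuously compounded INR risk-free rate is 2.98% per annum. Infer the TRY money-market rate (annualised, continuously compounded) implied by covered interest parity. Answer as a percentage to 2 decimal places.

T = 2 years.
CIP gives F = S · g_INR/g_TRY, so g_INR/g_TRY = 2.00873/2.0857 = 0.9630963.
The INR side grows by e^(0.0298×2) = 1.0614119.
So the TRY growth factor = 1.1020828.
Take logs: ln 1.1020828 / 2 = 0.048601, so 4.86%.

4.86%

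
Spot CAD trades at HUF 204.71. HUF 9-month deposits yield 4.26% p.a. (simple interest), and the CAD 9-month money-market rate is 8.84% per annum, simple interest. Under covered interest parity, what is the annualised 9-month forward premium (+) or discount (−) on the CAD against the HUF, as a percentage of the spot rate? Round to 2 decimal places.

-4.30%

T = 9/12 years.
No-arbitrage forward: 204.71 × 1.031950 / 1.066300 = 198.11543 HUF/CAD.
Annualised premium = (F − S)/S × (1/T) = (198.11543 − 204.71)/204.71 ÷ (9/12) = -4.30%.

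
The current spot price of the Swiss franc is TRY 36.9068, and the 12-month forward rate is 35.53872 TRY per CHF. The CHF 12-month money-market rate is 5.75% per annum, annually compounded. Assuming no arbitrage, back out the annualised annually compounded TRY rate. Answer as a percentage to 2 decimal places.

T = 1 year.
F/S = 35.53872/36.9068 = 0.9629315 = (growth of TRY) / (growth of CHF).
The CHF side grows by (1 + 0.0575)^1 = 1.057500.
That pins the TRY growth at 1.0183001.
r = 1.0183001^(1/1) − 1 = 0.018300 → 1.83%.

1.83%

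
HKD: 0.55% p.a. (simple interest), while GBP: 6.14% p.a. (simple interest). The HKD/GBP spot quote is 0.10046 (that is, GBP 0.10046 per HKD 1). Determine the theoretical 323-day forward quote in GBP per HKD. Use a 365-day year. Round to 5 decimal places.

T = 323/365 years.
Growth of 1 GBP over T: 1 + 0.0614×323/365 = 1.0543348.
HKD accumulates by 1 + 0.0055×323/365 = 1.0048671.
CIP: F = S · (grow GBP)/(grow HKD) = 0.10046 × 1.0543348/1.0048671 = 0.1054055 GBP per HKD.

0.10541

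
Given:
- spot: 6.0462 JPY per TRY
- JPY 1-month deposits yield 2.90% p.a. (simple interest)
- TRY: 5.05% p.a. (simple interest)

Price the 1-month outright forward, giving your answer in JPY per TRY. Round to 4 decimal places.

T = 1/12 years.
JPY growth factor: 1 + 0.0290×1/12 = 1.0024167.
TRY accumulates by 1 + 0.0505×1/12 = 1.0042083.
Forward (JPY per TRY) = 6.0462 × 1.0024167 / 1.0042083 = 6.035413.

6.0354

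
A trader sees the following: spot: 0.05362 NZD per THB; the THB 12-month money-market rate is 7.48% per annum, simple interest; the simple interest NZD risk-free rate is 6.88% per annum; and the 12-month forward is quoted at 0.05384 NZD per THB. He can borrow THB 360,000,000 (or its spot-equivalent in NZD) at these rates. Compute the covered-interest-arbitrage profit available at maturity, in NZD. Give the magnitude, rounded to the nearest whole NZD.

NZD 200,943

T = 1 year.
Keep in THB, deliver into the forward: 360,000,000·1.074800·0.05384 = NZD 20,832,203.52.
Swap to NZD now, deposit: 360,000,000·0.05362·1.068800 = NZD 20,631,260.16.
The quoted forward overvalues THB, so borrow NZD, buy THB at spot, deposit the THB at 7.48%, and sell the proceeds forward at 0.05384.
Arbitrage profit = |20,832,203.52 − 20,631,260.16| = NZD 200,943.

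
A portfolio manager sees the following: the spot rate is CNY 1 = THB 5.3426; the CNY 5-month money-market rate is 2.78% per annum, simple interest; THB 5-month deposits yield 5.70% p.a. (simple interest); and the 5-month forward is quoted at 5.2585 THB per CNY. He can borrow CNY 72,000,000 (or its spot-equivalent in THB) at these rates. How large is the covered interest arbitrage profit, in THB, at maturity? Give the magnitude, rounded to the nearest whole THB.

T = 5/12 years.
Invest the CNY and cover forward: 72,000,000 × 1.01158333333 × 5.2585 = THB 382,997,589.00.
Convert at spot and invest in THB: 72,000,000 × 5.3426 × 1.023750 = THB 393,803,046.00.
The quoted forward undervalues CNY, so borrow CNY, convert to THB at spot, deposit the THB at 5.70%, and buy CNY forward at 5.2585 to cover the loan.
The gap between the two covered legs is THB 10,805,457.

THB 10,805,457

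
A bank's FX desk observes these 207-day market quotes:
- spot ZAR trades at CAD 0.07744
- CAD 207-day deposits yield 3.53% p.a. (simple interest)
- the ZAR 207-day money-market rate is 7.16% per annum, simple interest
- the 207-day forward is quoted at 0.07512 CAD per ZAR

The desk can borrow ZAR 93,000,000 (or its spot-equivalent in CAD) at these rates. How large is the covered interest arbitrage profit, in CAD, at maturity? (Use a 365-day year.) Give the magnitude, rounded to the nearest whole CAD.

T = 207/365 years.
Route A — deposit ZAR, sell forward: 93,000,000 × 1.040606027 × 0.07512 = CAD 7,269,840.20.
Route B — convert at spot, deposit CAD: 93,000,000 × 0.07744 × 1.020019452 = CAD 7,346,098.49.
The quoted forward undervalues ZAR, so borrow ZAR, convert to CAD at spot, deposit the CAD at 3.53%, and buy ZAR forward at 0.07512 to cover the loan.
Arbitrage profit = |7,269,840.20 − 7,346,098.49| = CAD 76,258.

CAD 76,258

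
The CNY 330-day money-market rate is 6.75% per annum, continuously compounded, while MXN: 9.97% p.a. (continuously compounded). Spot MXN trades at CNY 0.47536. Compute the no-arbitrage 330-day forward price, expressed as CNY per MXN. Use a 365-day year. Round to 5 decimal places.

0.46172

T = 330/365 years.
CNY accumulates by e^(0.0675×330/365) = 1.062928.
MXN growth factor: e^(0.0997×330/365) = 1.0943272.
So F = 0.47536 × 1.062928 / 1.0943272 = 0.4617206 (CNY/MXN).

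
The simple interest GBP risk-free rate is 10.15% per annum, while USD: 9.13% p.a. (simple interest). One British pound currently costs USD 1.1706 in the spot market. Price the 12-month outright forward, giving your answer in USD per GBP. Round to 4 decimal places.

1.1598

T = 1 year.
Growth of 1 USD over T: 1 + 0.0913×1 = 1.091300.
Growth of 1 GBP over T: 1 + 0.1015×1 = 1.101500.
Forward (USD per GBP) = 1.1706 × 1.091300 / 1.101500 = 1.159760.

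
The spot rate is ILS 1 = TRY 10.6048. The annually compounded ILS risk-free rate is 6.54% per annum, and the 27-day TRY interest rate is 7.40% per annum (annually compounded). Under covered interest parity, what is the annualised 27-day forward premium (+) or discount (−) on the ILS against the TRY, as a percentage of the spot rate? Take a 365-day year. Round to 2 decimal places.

T = 27/365 years.
No-arbitrage forward: 10.6048 × 1.0052949 / 1.0046972 = 10.6111089 TRY/ILS.
Annualised premium = (F − S)/S × (1/T) = (10.6111089 − 10.6048)/10.6048 ÷ (27/365) = 0.80%.

+0.80%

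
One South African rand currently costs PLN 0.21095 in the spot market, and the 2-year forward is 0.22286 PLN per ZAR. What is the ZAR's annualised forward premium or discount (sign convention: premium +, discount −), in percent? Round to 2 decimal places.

T = 2 years.
Period premium: (0.22286 − 0.21095)/0.21095 = 0.0564589.
Annualise by dividing by T: 0.0564589 / 2 = 0.028229 → 2.82%.

+2.82%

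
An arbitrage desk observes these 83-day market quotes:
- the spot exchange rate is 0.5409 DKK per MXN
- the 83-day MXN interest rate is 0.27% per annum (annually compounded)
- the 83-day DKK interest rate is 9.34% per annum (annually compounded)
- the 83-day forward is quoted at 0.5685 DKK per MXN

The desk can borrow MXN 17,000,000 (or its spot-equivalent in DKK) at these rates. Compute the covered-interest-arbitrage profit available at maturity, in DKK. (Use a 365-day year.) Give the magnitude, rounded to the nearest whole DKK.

T = 83/365 years.
Keep in MXN, deliver into the forward: 17,000,000·1.000613333·0.5685 = DKK 9,670,427.56.
Swap to DKK now, deposit: 17,000,000·0.5409·1.020512325 = DKK 9,383,916.98.
The quoted forward overvalues MXN, so borrow DKK, buy MXN at spot, deposit the MXN at 0.27%, and sell the proceeds forward at 0.5685.
Profit = 9,670,427.56 − 9,383,916.98 = DKK 286,511.

DKK 286,511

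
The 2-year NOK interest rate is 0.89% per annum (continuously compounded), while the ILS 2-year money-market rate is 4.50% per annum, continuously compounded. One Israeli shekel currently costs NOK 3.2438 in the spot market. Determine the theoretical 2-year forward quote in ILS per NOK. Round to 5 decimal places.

0.33136

T = 2 years.
NOK accumulates by e^(0.0089×2) = 1.0179594.
ILS accumulates by e^(0.0450×2) = 1.0941743.
Forward (NOK per ILS) = 3.2438 × 1.0179594 / 1.0941743 = 3.017853.
Invert for ILS per NOK: 1 / 3.017853 = 0.33136.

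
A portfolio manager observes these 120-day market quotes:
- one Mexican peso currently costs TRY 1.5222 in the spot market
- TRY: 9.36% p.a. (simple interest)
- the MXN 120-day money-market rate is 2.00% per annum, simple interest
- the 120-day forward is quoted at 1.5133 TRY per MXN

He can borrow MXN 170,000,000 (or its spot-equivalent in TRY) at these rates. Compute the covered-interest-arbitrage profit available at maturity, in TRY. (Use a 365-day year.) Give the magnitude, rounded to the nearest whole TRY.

T = 120/365 years.
Keep in MXN, deliver into the forward: 170,000,000·1.00657534247·1.5133 = TRY 258,952,579.18.
Swap to TRY now, deposit: 170,000,000·1.5222·1.03077260274 = TRY 266,737,149.50.
The quoted forward undervalues MXN, so borrow MXN, convert to TRY at spot, deposit the TRY at 9.36%, and buy MXN forward at 1.5133 to cover the loan.
The gap between the two covered legs is TRY 7,784,570.

TRY 7,784,570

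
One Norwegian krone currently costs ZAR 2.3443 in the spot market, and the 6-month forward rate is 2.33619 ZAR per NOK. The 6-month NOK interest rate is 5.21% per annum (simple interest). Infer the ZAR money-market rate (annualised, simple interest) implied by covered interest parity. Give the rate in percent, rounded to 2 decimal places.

T = 6/12 years.
By CIP, F/S equals the ZAR-to-NOK growth ratio: 2.33619/2.3443 = 0.9965405.
NOK growth factor: 1 + 0.0521×6/12 = 1.026050.
Hence g_ZAR = 1.0225004.
r = (1.0225004 − 1)/(6/12) = 0.045001 → 4.50%.

4.50%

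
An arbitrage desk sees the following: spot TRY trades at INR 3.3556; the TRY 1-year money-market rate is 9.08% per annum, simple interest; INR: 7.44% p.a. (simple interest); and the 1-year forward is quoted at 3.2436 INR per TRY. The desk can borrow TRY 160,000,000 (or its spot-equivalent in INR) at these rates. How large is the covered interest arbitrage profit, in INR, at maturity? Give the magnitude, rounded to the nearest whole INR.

T = 1 year.
Route A — deposit TRY, sell forward: 160,000,000 × 1.090800 × 3.2436 = INR 566,099,020.80.
Route B — convert at spot, deposit INR: 160,000,000 × 3.3556 × 1.074400 = INR 576,841,062.40.
The quoted forward undervalues TRY, so borrow TRY, convert to INR at spot, deposit the INR at 7.44%, and buy TRY forward at 3.2436 to cover the loan.
The gap between the two covered legs is INR 10,742,042.

INR 10,742,042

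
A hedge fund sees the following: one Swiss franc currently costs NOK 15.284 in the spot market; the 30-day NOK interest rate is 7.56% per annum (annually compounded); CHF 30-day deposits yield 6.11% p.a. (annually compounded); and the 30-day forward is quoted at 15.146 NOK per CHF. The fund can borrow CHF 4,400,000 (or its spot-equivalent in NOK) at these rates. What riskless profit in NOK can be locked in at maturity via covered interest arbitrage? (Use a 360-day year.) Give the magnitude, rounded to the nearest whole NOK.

NOK 686,691

T = 30/360 years.
Route A — deposit CHF, sell forward: 4,400,000 × 1.0049544082 × 15.146 = NOK 66,972,573.65.
Route B — convert at spot, deposit NOK: 4,400,000 × 15.284 × 1.0060916998 = NOK 67,659,264.37.
The quoted forward undervalues CHF, so borrow CHF, convert to NOK at spot, deposit the NOK at 7.56%, and buy CHF forward at 15.146 to cover the loan.
Arbitrage profit = |66,972,573.65 − 67,659,264.37| = NOK 686,691.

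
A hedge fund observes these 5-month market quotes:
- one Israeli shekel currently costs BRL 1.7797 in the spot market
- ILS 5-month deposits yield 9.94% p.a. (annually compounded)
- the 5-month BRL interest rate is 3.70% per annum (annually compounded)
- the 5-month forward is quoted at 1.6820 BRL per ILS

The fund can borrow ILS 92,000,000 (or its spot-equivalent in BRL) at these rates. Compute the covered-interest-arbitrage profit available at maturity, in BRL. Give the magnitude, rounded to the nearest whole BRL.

BRL 5,253,550

T = 5/12 years.
Route A — deposit ILS, sell forward: 92,000,000 × 1.0402751445 × 1.6820 = BRL 160,976,336.96.
Route B — convert at spot, deposit BRL: 92,000,000 × 1.7797 × 1.01525346837 = BRL 166,229,886.98.
The quoted forward undervalues ILS, so borrow ILS, convert to BRL at spot, deposit the BRL at 3.70%, and buy ILS forward at 1.6820 to cover the loan.
Arbitrage profit = |160,976,336.96 − 166,229,886.98| = BRL 5,253,550.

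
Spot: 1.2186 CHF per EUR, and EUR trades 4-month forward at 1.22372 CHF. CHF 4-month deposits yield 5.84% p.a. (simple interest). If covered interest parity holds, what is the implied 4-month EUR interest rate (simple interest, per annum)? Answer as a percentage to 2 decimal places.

T = 4/12 years.
F/S = 1.22372/1.2186 = 1.0042015 = (growth of CHF) / (growth of EUR).
CHF growth factor: 1 + 0.0584×4/12 = 1.0194667.
That pins the EUR growth at 1.0152013.
(1.0152013 − 1)/T = 0.045604, i.e. 4.56%.

4.56%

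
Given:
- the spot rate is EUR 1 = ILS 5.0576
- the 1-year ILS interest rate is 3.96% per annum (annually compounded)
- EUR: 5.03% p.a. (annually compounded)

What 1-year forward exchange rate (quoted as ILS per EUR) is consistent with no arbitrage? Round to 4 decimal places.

5.0061

T = 1 year.
ILS accumulates by (1 + 0.0396)^1 = 1.039600.
Growth of 1 EUR over T: (1 + 0.0503)^1 = 1.050300.
CIP: F = S · (grow ILS)/(grow EUR) = 5.0576 × 1.039600/1.050300 = 5.006075 ILS per EUR.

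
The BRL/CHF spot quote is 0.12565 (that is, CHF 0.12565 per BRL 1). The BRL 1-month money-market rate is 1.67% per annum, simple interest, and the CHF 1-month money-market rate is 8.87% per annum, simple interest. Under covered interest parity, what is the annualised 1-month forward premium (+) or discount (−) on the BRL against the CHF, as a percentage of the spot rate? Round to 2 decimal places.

+7.19%

T = 1/12 years.
F = S · g_CHF/g_BRL = 0.12565 × 1.0073917/1.0013917 = 0.12640285.
(F − S)/S ÷ T = (0.12640285 − 0.12565)/0.12565/(1/12) = 0.071900 → 7.19%.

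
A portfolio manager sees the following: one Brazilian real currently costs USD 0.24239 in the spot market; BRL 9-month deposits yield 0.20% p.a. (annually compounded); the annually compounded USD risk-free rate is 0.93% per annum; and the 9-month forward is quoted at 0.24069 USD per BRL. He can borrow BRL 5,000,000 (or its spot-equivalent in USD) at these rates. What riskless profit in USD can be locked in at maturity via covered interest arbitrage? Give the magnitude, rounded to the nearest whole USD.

USD 15,139

T = 9/12 years.
Route A — deposit BRL, sell forward: 5,000,000 × 1.001499625 × 0.24069 = USD 1,205,254.72.
Route B — convert at spot, deposit USD: 5,000,000 × 0.24239 × 1.006966923 = USD 1,220,393.56.
The quoted forward undervalues BRL, so borrow BRL, convert to USD at spot, deposit the USD at 0.93%, and buy BRL forward at 0.24069 to cover the loan.
The gap between the two covered legs is USD 15,139.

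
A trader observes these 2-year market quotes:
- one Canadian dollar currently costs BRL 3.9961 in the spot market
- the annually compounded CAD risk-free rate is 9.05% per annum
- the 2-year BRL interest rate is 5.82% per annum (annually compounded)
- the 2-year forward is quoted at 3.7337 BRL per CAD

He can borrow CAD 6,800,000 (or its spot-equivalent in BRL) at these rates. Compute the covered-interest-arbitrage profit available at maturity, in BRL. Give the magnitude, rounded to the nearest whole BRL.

T = 2 years.
Route A — deposit CAD, sell forward: 6,800,000 × 1.18919025 × 3.7337 = BRL 30,192,541.53.
Route B — convert at spot, deposit BRL: 6,800,000 × 3.9961 × 1.11978724 = BRL 30,428,516.17.
The quoted forward undervalues CAD, so borrow CAD, convert to BRL at spot, deposit the BRL at 5.82%, and buy CAD forward at 3.7337 to cover the loan.
Arbitrage profit = |30,192,541.53 − 30,428,516.17| = BRL 235,975.

BRL 235,975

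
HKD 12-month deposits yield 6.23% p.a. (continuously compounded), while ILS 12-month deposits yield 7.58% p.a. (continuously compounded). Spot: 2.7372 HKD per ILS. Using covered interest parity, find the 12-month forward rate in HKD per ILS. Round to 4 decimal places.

T = 1 year.
HKD accumulates by e^(0.0623×1) = 1.0642816.
ILS accumulates by e^(0.0758×1) = 1.0787468.
CIP: F = S · (grow HKD)/(grow ILS) = 2.7372 × 1.0642816/1.0787468 = 2.700496 HKD per ILS.

2.7005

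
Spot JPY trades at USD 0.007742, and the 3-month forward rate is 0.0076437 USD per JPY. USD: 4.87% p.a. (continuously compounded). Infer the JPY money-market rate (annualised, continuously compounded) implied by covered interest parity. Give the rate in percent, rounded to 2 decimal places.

T = 3/12 years.
CIP gives F = S · g_USD/g_JPY, so g_USD/g_JPY = 0.0076437/0.007742 = 0.9873030.
USD growth factor: e^(0.0487×3/12) = 1.0122494.
Hence g_JPY = 1.0252672.
Take logs: ln 1.0252672 / (3/12) = 0.099813, so 9.98%.

9.98%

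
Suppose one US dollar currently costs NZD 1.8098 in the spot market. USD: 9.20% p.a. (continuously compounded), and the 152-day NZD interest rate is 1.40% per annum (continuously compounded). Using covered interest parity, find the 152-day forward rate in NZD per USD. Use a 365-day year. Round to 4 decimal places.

T = 152/365 years.
NZD growth factor: e^(0.0140×152/365) = 1.0058472.
USD accumulates by e^(0.0920×152/365) = 1.0390557.
Forward (NZD per USD) = 1.8098 × 1.0058472 / 1.0390557 = 1.751958.

1.7520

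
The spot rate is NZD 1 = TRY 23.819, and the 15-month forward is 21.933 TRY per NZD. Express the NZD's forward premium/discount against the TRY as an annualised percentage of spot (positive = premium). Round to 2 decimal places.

-6.33%

T = 15/12 years.
NZD trades forward at -7.91805% vs spot over the period.
×(1/T) gives -6.33% p.a.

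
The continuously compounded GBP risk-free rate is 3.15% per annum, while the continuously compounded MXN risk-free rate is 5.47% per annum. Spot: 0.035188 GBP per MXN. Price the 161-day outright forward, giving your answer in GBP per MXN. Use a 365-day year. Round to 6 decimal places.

0.034830

T = 161/365 years.
GBP growth factor: e^(0.0315×161/365) = 1.0139915.
MXN accumulates by e^(0.0547×161/365) = 1.0244214.
Forward (GBP per MXN) = 0.035188 × 1.0139915 / 1.0244214 = 0.03482974.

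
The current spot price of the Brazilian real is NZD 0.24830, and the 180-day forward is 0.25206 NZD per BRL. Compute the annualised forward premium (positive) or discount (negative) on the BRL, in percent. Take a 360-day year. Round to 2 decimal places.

T = 180/360 years.
(F − S)/S = (0.25206 − 0.2483)/0.2483 = 0.0151430.
Per annum: 0.0151430 / (180/360) = 0.030286 = 3.03%.

+3.03%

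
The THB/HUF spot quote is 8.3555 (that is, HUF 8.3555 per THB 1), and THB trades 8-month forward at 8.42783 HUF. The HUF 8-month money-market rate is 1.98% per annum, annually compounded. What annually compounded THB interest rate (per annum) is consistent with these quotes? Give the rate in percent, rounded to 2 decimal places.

0.67%

T = 8/12 years.
F/S = 8.42783/8.3555 = 1.0086566 = (growth of HUF) / (growth of THB).
The HUF side grows by (1 + 0.0198)^(8/12) = 1.0131568.
That pins the THB growth at 1.0044616.
Annualise: 1.0044616^(12/8) − 1 = 0.006700 = 0.67%.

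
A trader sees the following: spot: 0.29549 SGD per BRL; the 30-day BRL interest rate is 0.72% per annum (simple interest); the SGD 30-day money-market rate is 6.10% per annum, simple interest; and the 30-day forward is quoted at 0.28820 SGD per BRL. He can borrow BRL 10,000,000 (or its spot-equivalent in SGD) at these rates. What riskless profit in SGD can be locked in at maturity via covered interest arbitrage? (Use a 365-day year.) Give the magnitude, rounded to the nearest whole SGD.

SGD 86,009

T = 30/365 years.
Keep in BRL, deliver into the forward: 10,000,000·1.000591781·0.28820 = SGD 2,883,705.51.
Swap to SGD now, deposit: 10,000,000·0.29549·1.005013699 = SGD 2,969,714.98.
The quoted forward undervalues BRL, so borrow BRL, convert to SGD at spot, deposit the SGD at 6.10%, and buy BRL forward at 0.28820 to cover the loan.
The gap between the two covered legs is SGD 86,009.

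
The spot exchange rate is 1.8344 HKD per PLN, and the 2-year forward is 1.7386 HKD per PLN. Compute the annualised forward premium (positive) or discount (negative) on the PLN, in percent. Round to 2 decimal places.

-2.61%

T = 2 years.
(F − S)/S = (1.7386 − 1.8344)/1.8344 = -0.0522242.
Per annum: -0.0522242 / 2 = -0.026112 = -2.61%.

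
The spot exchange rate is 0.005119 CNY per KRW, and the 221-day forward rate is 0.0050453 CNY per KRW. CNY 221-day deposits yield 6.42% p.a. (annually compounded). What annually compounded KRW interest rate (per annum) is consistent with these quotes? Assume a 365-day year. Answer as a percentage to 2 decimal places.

9.00%

T = 221/365 years.
F/S = 0.0050453/0.005119 = 0.9856027 = (growth of CNY) / (growth of KRW).
The CNY side grows by (1 + 0.0642)^(221/365) = 1.0383937.
That pins the KRW growth at 1.0535622.
r = 1.0535622^(365/221) − 1 = 0.089997 → 9.00%.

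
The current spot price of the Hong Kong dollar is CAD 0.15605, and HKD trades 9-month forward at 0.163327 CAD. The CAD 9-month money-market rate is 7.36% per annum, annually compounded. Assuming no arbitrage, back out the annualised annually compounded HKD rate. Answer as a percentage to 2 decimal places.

T = 9/12 years.
By CIP, F/S equals the CAD-to-HKD growth ratio: 0.163327/0.15605 = 1.0466325.
CAD growth factor: (1 + 0.0736)^(9/12) = 1.0547071.
That pins the HKD growth at 1.0077148.
Annualise: 1.0077148^(12/9) − 1 = 0.010300 = 1.03%.

1.03%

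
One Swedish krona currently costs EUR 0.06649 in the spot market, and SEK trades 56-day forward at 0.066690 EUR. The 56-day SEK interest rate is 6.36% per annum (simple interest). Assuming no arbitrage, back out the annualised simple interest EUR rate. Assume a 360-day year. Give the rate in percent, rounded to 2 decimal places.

8.31%

T = 56/360 years.
F/S = 0.06669/0.06649 = 1.0030080 = (growth of EUR) / (growth of SEK).
The SEK side grows by 1 + 0.0636×56/360 = 1.0098933.
That pins the EUR growth at 1.0129311.
(1.0129311 − 1)/T = 0.083129, i.e. 8.31%.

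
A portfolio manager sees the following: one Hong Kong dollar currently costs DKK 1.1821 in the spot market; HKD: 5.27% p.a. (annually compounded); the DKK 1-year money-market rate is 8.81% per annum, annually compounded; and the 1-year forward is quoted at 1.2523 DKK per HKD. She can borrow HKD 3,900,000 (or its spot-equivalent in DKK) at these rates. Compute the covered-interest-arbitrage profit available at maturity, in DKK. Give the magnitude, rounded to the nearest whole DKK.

T = 1 year.
Route A — deposit HKD, sell forward: 3,900,000 × 1.052700 × 1.2523 = DKK 5,141,355.22.
Route B — convert at spot, deposit DKK: 3,900,000 × 1.1821 × 1.088100 = DKK 5,016,347.74.
The quoted forward overvalues HKD, so borrow DKK, buy HKD at spot, deposit the HKD at 5.27%, and sell the proceeds forward at 1.2523.
Profit = 5,141,355.22 − 5,016,347.74 = DKK 125,007.

DKK 125,007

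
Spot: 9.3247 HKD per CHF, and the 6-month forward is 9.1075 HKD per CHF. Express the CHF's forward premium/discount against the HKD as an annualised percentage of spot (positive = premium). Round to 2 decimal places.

T = 6/12 years.
Period premium: (9.1075 − 9.3247)/9.3247 = -0.0232930.
Per annum: -0.0232930 / (6/12) = -0.046586 = -4.66%.

-4.66%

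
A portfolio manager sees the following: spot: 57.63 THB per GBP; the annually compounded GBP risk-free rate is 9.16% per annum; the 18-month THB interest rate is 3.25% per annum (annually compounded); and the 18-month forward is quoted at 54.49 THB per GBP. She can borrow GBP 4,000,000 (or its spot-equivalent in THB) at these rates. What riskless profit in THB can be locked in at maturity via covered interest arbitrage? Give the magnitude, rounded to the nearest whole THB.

T = 18/12 years.
Route A — deposit GBP, sell forward: 4,000,000 × 1.14050000232 × 54.49 = THB 248,583,380.51.
Route B — convert at spot, deposit THB: 4,000,000 × 57.63 × 1.04914397397 = THB 241,848,668.88.
The quoted forward overvalues GBP, so borrow THB, buy GBP at spot, deposit the GBP at 9.16%, and sell the proceeds forward at 54.49.
The gap between the two covered legs is THB 6,734,712.

THB 6,734,712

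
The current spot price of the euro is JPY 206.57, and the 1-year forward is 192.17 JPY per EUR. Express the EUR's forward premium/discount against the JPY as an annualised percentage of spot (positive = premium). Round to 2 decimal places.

-6.97%

T = 1 year.
EUR trades forward at -6.97100% vs spot over the period.
×(1/T) gives -6.97% p.a.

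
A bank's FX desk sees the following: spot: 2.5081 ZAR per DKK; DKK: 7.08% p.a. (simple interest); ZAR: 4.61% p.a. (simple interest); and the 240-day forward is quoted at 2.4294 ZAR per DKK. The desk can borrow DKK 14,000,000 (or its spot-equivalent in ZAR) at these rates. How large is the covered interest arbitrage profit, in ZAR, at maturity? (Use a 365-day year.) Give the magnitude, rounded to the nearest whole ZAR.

ZAR 582,812

T = 240/365 years.
Route A — deposit DKK, sell forward: 14,000,000 × 1.0465534247 × 2.4294 = ZAR 35,594,956.46.
Route B — convert at spot, deposit ZAR: 14,000,000 × 2.5081 × 1.0303123288 = ZAR 36,177,768.93.
The quoted forward undervalues DKK, so borrow DKK, convert to ZAR at spot, deposit the ZAR at 4.61%, and buy DKK forward at 2.4294 to cover the loan.
Profit = 36,177,768.93 − 35,594,956.46 = ZAR 582,812.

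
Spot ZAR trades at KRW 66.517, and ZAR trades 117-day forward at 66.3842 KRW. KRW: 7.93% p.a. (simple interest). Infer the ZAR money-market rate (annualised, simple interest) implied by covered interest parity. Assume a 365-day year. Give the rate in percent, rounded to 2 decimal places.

T = 117/365 years.
F/S = 66.3842/66.517 = 0.9980035 = (growth of KRW) / (growth of ZAR).
KRW growth factor: 1 + 0.0793×117/365 = 1.0254195.
So the ZAR growth factor = 1.0274708.
r = (1.0274708 − 1)/(117/365) = 0.085700 → 8.57%.

8.57%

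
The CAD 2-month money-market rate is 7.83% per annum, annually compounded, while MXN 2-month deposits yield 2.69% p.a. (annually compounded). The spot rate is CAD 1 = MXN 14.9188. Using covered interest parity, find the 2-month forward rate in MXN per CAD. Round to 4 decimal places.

14.7979

T = 2/12 years.
MXN growth factor: (1 + 0.0269)^(2/12) = 1.00443389.
CAD growth factor: (1 + 0.0783)^(2/12) = 1.01264355.
Forward (MXN per CAD) = 14.9188 × 1.00443389 / 1.01264355 = 14.797851.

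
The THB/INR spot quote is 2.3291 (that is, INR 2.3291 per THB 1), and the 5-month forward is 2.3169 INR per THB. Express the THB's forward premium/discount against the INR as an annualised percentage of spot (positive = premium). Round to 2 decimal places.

-1.26%

T = 5/12 years.
(F − S)/S = (2.3169 − 2.3291)/2.3291 = -0.0052381.
×(1/T) gives -1.26% p.a.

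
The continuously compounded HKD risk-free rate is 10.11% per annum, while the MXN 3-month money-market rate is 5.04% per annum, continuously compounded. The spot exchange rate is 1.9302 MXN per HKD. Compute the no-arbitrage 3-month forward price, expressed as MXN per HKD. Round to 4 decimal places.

1.9059

T = 3/12 years.
Growth of 1 MXN over T: e^(0.0504×3/12) = 1.0126797.
HKD growth factor: e^(0.1011×3/12) = 1.0255971.
CIP: F = S · (grow MXN)/(grow HKD) = 1.9302 × 1.0126797/1.0255971 = 1.905889 MXN per HKD.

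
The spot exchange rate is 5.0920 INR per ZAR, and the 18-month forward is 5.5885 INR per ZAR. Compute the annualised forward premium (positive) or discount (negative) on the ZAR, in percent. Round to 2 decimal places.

+6.50%

T = 18/12 years.
Period premium: (5.5885 − 5.092)/5.092 = 0.0975059.
Per annum: 0.0975059 / (18/12) = 0.065004 = 6.50%.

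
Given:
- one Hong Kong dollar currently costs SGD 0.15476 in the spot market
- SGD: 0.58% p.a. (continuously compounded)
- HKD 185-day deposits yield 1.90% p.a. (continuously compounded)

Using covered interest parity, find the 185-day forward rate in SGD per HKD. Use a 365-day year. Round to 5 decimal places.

T = 185/365 years.
SGD growth factor: e^(0.0058×185/365) = 1.0029441.
Growth of 1 HKD over T: e^(0.0190×185/365) = 1.0096767.
So F = 0.15476 × 1.0029441 / 1.0096767 = 0.1537280 (SGD/HKD).

0.15373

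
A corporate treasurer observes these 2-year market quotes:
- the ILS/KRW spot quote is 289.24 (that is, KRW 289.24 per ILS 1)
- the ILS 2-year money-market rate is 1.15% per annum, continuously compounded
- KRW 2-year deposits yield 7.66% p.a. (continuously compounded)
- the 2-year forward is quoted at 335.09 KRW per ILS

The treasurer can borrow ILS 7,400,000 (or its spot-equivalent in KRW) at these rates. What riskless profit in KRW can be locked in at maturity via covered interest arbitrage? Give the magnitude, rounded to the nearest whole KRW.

T = 2 years.
Invest the ILS and cover forward: 7,400,000 × 1.023266539547 × 335.09 = KRW 2,537,359,247.05.
Convert at spot and invest in KRW: 7,400,000 × 289.24 × 1.165558067247 = KRW 2,494,732,513.74.
The quoted forward overvalues ILS, so borrow KRW, buy ILS at spot, deposit the ILS at 1.15%, and sell the proceeds forward at 335.09.
The gap between the two covered legs is KRW 42,626,733.

KRW 42,626,733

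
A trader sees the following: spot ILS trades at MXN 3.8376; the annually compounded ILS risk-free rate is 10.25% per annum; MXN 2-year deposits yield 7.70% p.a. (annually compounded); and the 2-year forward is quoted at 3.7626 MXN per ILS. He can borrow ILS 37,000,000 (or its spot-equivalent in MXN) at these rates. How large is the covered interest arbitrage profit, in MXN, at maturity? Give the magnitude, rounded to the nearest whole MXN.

MXN 4,518,451

T = 2 years.
Route A — deposit ILS, sell forward: 37,000,000 × 1.21550625 × 3.7626 = MXN 169,218,161.20.
Route B — convert at spot, deposit MXN: 37,000,000 × 3.8376 × 1.159929 = MXN 164,699,710.62.
The quoted forward overvalues ILS, so borrow MXN, buy ILS at spot, deposit the ILS at 10.25%, and sell the proceeds forward at 3.7626.
The gap between the two covered legs is MXN 4,518,451.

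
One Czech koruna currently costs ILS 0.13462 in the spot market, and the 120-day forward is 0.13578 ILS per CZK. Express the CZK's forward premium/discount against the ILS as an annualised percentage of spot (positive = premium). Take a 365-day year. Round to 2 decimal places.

T = 120/365 years.
Period premium: (0.13578 − 0.13462)/0.13462 = 0.0086168.
×(1/T) gives 2.62% p.a.

+2.62%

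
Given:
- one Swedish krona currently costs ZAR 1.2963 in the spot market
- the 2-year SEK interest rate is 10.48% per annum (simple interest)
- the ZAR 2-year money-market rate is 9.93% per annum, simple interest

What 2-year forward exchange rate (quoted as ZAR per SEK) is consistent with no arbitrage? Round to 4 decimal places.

T = 2 years.
ZAR growth factor: 1 + 0.0993×2 = 1.198600.
SEK growth factor: 1 + 0.1048×2 = 1.209600.
So F = 1.2963 × 1.198600 / 1.209600 = 1.284512 (ZAR/SEK).

1.2845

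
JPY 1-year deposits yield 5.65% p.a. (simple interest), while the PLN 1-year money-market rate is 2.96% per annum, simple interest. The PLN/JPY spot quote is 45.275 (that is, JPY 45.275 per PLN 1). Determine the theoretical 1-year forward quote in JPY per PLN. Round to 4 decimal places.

T = 1 year.
Growth of 1 JPY over T: 1 + 0.0565×1 = 1.056500.
PLN accumulates by 1 + 0.0296×1 = 1.029600.
CIP: F = S · (grow JPY)/(grow PLN) = 45.275 × 1.056500/1.029600 = 46.457884 JPY per PLN.

46.4579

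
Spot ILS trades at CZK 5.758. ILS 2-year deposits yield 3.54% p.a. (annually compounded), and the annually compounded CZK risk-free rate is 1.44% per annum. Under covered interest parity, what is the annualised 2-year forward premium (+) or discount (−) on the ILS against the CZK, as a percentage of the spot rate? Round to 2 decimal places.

T = 2 years.
No-arbitrage forward: 5.758 × 1.0290074 / 1.0720532 = 5.526801 CZK/ILS.
Annualised premium = (F − S)/S × (1/T) = (5.526801 − 5.758)/5.758 ÷ 2 = -2.01%.

-2.01%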